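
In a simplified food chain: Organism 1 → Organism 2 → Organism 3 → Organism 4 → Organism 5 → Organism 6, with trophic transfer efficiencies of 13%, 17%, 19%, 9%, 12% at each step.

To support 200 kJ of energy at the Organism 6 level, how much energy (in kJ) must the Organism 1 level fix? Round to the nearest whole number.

Cumulative transfer efficiency: 0.13 × 0.17 × 0.19 × 0.09 × 0.12 = 0.0000453492
Organism 1 energy = 200 / 0.0000453492 = 4410221 kJ

4410221 kJ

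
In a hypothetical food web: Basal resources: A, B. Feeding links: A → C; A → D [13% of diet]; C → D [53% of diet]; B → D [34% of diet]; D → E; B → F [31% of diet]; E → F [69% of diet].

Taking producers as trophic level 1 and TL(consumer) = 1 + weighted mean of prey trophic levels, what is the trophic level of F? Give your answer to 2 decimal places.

3.75

C: 1 + 1 = 2
D: 1 + (0.13×1 + 0.53×2 + 0.34×1) = 2.53
E: 1 + 2.53 = 3.53
F: 1 + (0.31×1 + 0.69×3.53) = 3.7457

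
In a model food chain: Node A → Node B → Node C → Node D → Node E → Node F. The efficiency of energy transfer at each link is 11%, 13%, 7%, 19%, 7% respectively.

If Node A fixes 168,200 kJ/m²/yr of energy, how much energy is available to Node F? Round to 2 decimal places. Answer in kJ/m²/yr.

Node B: 168200 × 0.11 = 18502 kJ/m²/yr
Node C: 18502 × 0.13 = 2405.26 kJ/m²/yr
Node D: 2405.26 × 0.07 = 168.3682 kJ/m²/yr
Node E: 168.3682 × 0.19 = 31.989958 kJ/m²/yr
Node F: 31.989958 × 0.07 = 2.23929706 kJ/m²/yr

2.24 kJ/m²/yr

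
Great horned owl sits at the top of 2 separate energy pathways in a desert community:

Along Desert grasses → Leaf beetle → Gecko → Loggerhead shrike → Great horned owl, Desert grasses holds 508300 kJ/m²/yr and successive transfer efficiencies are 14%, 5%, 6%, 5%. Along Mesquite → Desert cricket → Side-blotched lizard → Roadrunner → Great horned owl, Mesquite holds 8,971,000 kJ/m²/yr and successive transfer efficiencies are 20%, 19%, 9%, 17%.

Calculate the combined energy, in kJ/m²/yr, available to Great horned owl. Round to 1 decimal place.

Via Desert grasses: 508300 × 0.14 × 0.05 × 0.06 × 0.05 = 10.6743 kJ/m²/yr
Via Mesquite: 8971000 × 0.2 × 0.19 × 0.09 × 0.17 = 5215.7394 kJ/m²/yr
Total at Great horned owl: 10.6743 + 5215.7394 = 5226.4137 kJ/m²/yr

5226.4 kJ/m²/yr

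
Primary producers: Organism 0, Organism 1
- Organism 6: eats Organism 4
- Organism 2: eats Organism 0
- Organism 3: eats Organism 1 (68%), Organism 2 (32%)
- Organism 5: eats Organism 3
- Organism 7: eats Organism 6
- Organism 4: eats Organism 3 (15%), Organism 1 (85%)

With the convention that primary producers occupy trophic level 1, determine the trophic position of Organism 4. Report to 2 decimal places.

Organism 2: 1 + 1 = 2
Organism 3: 1 + (0.68×1 + 0.32×2) = 2.32
Organism 4: 1 + (0.15×2.32 + 0.85×1) = 2.198
Organism 5: 1 + 2.32 = 3.32
Organism 6: 1 + 2.198 = 3.198
Organism 7: 1 + 3.198 = 4.198

2.20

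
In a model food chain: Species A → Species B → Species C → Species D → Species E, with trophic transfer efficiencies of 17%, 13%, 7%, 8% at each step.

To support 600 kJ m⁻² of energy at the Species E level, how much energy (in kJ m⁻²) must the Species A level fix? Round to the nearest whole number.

4848093 kJ m⁻²

Cumulative transfer efficiency: 0.17 × 0.13 × 0.07 × 0.08 = 0.00012376
Species A energy = 600 / 0.00012376 = 4848093 kJ m⁻²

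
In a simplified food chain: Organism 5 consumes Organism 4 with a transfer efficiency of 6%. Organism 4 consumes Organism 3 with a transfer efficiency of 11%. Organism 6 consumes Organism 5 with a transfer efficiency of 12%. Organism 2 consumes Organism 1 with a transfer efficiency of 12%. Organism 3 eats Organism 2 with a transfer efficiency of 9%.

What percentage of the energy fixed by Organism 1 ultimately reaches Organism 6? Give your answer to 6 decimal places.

0.000855%

Product of link efficiencies: 0.12 × 0.09 × 0.11 × 0.06 × 0.12 = 0.0000085536
As a percentage: 0.0000085536 × 100 = 0.000855%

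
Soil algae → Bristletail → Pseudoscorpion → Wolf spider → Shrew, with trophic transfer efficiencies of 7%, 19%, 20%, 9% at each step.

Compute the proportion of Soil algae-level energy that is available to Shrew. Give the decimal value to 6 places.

0.000239

Product of link efficiencies: 0.07 × 0.19 × 0.2 × 0.09 = 0.0002394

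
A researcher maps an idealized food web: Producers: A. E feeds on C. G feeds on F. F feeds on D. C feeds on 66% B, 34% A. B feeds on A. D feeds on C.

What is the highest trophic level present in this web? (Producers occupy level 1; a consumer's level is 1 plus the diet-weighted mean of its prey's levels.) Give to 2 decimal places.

5.66

B: 1 + 1 = 2
C: 1 + (0.66×2 + 0.34×1) = 2.66
D: 1 + 2.66 = 3.66
E: 1 + 2.66 = 3.66
F: 1 + 3.66 = 4.66
G: 1 + 4.66 = 5.66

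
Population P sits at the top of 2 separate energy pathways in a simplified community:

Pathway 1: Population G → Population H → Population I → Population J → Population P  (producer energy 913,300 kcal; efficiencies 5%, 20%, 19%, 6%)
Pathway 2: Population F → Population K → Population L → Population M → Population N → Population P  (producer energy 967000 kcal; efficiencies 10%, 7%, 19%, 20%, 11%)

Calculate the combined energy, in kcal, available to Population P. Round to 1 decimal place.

132.4 kcal

Pathway 1: 913300 × 0.05 × 0.2 × 0.19 × 0.06 = 104.1162 kcal
Pathway 2: 967000 × 0.1 × 0.07 × 0.19 × 0.2 × 0.11 = 28.29442 kcal
Total at Population P: 104.1162 + 28.29442 = 132.41062 kcal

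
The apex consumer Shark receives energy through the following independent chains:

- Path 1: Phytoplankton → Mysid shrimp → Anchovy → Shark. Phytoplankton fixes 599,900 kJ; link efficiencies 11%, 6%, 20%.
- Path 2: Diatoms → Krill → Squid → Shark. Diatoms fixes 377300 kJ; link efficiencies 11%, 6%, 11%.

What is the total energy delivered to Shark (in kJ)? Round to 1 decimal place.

Path 1: 599900 × 0.11 × 0.06 × 0.2 = 791.868 kJ
Path 2: 377300 × 0.11 × 0.06 × 0.11 = 273.9198 kJ
Total at Shark: 791.868 + 273.9198 = 1065.7878 kJ

1065.8 kJ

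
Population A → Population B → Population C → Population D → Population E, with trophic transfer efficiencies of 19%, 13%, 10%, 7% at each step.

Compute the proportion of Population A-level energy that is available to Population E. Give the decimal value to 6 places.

Product of link efficiencies: 0.19 × 0.13 × 0.1 × 0.07 = 0.0001729

0.000173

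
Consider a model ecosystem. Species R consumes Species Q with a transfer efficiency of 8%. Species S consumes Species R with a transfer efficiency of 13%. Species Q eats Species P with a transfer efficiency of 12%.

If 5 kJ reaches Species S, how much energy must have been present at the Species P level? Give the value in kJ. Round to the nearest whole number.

4006 kJ

Cumulative transfer efficiency: 0.12 × 0.08 × 0.13 = 0.001248
Species P energy = 5 / 0.001248 = 4006 kJ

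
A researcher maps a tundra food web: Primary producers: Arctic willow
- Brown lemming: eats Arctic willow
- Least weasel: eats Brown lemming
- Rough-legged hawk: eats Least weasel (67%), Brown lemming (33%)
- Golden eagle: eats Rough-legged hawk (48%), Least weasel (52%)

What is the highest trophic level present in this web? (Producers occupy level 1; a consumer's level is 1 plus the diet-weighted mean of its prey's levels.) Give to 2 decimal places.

4.32

Brown lemming: 1 + 1 = 2
Least weasel: 1 + 2 = 3
Rough-legged hawk: 1 + (0.67×3 + 0.33×2) = 3.67
Golden eagle: 1 + (0.48×3.67 + 0.52×3) = 4.3216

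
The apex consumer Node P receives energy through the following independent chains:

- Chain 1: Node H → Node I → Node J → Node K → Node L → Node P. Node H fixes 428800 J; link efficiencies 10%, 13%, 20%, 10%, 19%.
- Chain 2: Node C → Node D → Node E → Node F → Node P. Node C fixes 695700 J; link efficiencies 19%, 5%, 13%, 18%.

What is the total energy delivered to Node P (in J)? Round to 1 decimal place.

175.8 J

Chain 1: 428800 × 0.1 × 0.13 × 0.2 × 0.1 × 0.19 = 21.18272 J
Chain 2: 695700 × 0.19 × 0.05 × 0.13 × 0.18 = 154.65411 J
Total at Node P: 21.18272 + 154.65411 = 175.83683 J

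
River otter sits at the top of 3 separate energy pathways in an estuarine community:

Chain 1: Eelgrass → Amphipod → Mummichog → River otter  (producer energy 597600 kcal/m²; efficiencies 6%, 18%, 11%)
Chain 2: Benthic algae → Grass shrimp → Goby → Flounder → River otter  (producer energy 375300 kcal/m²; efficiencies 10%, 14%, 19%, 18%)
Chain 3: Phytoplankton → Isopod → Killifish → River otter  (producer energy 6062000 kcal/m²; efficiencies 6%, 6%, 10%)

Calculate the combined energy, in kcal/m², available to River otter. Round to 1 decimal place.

3072.0 kcal/m²

Chain 1: 597600 × 0.06 × 0.18 × 0.11 = 709.9488 kcal/m²
Chain 2: 375300 × 0.1 × 0.14 × 0.19 × 0.18 = 179.69364 kcal/m²
Chain 3: 6062000 × 0.06 × 0.06 × 0.1 = 2182.32 kcal/m²
Total at River otter: 709.9488 + 179.69364 + 2182.32 = 3071.96244 kcal/m²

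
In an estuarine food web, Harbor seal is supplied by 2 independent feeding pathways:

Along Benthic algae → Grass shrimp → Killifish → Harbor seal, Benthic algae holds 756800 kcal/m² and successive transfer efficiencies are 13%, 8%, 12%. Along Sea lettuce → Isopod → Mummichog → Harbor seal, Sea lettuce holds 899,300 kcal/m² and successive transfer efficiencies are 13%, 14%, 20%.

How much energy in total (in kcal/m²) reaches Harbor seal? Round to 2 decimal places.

4217.94 kcal/m²

Via Benthic algae: 756800 × 0.13 × 0.08 × 0.12 = 944.4864 kcal/m²
Via Sea lettuce: 899300 × 0.13 × 0.14 × 0.2 = 3273.452 kcal/m²
Total at Harbor seal: 944.4864 + 3273.452 = 4217.9384 kcal/m²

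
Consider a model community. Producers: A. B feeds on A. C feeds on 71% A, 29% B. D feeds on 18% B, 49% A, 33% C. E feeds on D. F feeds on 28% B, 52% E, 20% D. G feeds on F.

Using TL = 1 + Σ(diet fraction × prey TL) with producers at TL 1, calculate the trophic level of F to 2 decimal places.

3.96

B: 1 + 1 = 2
C: 1 + (0.71×1 + 0.29×2) = 2.29
D: 1 + (0.18×2 + 0.49×1 + 0.33×2.29) = 2.6057
E: 1 + 2.6057 = 3.6057
F: 1 + (0.28×2 + 0.52×3.6057 + 0.2×2.6057) = 3.956104
G: 1 + 3.956104 = 4.956104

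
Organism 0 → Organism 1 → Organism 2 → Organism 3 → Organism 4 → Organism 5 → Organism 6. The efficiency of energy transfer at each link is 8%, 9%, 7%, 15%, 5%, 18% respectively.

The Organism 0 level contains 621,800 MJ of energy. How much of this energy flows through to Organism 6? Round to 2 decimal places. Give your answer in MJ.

Organism 1: 621800 × 0.08 = 49744 MJ
Organism 2: 49744 × 0.09 = 4476.96 MJ
Organism 3: 4476.96 × 0.07 = 313.3872 MJ
Organism 4: 313.3872 × 0.15 = 47.00808 MJ
Organism 5: 47.00808 × 0.05 = 2.350404 MJ
Organism 6: 2.350404 × 0.18 = 0.42307272 MJ

0.42 MJ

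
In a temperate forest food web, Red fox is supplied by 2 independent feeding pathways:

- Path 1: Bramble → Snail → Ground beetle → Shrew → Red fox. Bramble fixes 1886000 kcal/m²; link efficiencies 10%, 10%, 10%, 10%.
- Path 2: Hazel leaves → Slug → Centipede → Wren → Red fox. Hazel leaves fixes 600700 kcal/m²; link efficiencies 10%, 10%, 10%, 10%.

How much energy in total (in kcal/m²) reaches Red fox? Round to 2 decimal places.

Path 1: 1886000 × 0.1 × 0.1 × 0.1 × 0.1 = 188.6 kcal/m²
Path 2: 600700 × 0.1 × 0.1 × 0.1 × 0.1 = 60.07 kcal/m²
Total at Red fox: 188.6 + 60.07 = 248.67 kcal/m²

248.67 kcal/m²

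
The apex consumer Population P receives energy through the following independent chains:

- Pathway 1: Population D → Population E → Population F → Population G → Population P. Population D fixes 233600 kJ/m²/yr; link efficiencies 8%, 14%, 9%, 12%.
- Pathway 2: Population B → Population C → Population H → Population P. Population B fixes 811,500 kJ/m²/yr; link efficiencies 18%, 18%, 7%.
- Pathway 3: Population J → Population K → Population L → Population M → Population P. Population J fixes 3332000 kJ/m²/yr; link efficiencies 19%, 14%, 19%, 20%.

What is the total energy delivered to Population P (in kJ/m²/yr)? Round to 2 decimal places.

Pathway 1: 233600 × 0.08 × 0.14 × 0.09 × 0.12 = 28.256256 kJ/m²/yr
Pathway 2: 811500 × 0.18 × 0.18 × 0.07 = 1840.482 kJ/m²/yr
Pathway 3: 3332000 × 0.19 × 0.14 × 0.19 × 0.2 = 3367.9856 kJ/m²/yr
Total at Population P: 28.256256 + 1840.482 + 3367.9856 = 5236.723856 kJ/m²/yr

5236.72 kJ/m²/yr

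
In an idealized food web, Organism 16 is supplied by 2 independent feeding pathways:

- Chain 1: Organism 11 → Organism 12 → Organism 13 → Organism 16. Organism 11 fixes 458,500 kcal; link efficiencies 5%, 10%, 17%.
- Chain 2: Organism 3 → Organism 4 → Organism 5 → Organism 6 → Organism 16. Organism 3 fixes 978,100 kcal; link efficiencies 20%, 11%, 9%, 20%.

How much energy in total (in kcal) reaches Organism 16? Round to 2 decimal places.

777.05 kcal

Chain 1: 458500 × 0.05 × 0.1 × 0.17 = 389.725 kcal
Chain 2: 978100 × 0.2 × 0.11 × 0.09 × 0.2 = 387.3276 kcal
Total at Organism 16: 389.725 + 387.3276 = 777.0526 kcal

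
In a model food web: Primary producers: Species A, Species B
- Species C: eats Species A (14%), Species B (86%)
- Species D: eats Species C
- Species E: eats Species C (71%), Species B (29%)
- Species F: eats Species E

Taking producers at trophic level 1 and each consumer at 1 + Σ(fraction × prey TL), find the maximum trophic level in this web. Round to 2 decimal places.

Species C: 1 + (0.14×1 + 0.86×1) = 2
Species D: 1 + 2 = 3
Species E: 1 + (0.71×2 + 0.29×1) = 2.71
Species F: 1 + 2.71 = 3.71

3.71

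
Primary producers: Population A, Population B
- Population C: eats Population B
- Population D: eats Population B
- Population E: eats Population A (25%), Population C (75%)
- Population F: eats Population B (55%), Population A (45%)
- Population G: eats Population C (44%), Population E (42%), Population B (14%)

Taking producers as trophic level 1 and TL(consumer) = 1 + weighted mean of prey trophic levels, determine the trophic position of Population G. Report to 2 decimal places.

3.18

Population C: 1 + 1 = 2
Population D: 1 + 1 = 2
Population E: 1 + (0.25×1 + 0.75×2) = 2.75
Population F: 1 + (0.55×1 + 0.45×1) = 2
Population G: 1 + (0.44×2 + 0.42×2.75 + 0.14×1) = 3.175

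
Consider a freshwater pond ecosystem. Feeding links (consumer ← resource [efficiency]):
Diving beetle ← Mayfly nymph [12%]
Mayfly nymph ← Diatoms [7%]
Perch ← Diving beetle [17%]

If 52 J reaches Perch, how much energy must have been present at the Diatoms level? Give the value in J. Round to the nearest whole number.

Cumulative transfer efficiency: 0.07 × 0.12 × 0.17 = 0.001428
Diatoms energy = 52 / 0.001428 = 36415 J

36415 J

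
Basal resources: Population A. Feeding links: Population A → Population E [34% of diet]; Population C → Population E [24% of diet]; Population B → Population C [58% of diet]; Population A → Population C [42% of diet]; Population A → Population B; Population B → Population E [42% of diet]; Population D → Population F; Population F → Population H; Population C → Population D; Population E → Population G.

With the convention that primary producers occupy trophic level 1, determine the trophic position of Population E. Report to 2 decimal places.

Population B: 1 + 1 = 2
Population C: 1 + (0.58×2 + 0.42×1) = 2.58
Population D: 1 + 2.58 = 3.58
Population E: 1 + (0.34×1 + 0.42×2 + 0.24×2.58) = 2.7992
Population F: 1 + 3.58 = 4.58
Population G: 1 + 2.7992 = 3.7992
Population H: 1 + 4.58 = 5.58

2.80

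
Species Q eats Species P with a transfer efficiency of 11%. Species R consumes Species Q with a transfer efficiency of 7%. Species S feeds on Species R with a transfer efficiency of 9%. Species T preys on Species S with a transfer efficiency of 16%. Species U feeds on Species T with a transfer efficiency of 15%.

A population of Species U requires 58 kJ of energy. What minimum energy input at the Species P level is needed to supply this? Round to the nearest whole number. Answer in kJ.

3487253 kJ

Cumulative transfer efficiency: 0.11 × 0.07 × 0.09 × 0.16 × 0.15 = 0.000016632
Species P energy = 58 / 0.000016632 = 3487253 kJ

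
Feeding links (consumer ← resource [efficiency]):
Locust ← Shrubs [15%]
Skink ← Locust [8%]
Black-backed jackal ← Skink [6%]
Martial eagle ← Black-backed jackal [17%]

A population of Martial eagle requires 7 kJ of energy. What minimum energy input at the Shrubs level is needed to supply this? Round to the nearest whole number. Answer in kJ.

Cumulative transfer efficiency: 0.15 × 0.08 × 0.06 × 0.17 = 0.0001224
Shrubs energy = 7 / 0.0001224 = 57190 kJ

57190 kJ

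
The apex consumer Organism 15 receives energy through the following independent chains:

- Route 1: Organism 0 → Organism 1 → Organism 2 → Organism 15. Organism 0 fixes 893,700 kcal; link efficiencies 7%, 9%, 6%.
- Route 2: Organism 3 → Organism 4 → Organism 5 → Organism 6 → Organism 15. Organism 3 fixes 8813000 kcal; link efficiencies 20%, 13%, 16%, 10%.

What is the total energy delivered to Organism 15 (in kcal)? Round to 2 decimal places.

4004.03 kcal

Route 1: 893700 × 0.07 × 0.09 × 0.06 = 337.8186 kcal
Route 2: 8813000 × 0.2 × 0.13 × 0.16 × 0.1 = 3666.208 kcal
Total at Organism 15: 337.8186 + 3666.208 = 4004.0266 kcal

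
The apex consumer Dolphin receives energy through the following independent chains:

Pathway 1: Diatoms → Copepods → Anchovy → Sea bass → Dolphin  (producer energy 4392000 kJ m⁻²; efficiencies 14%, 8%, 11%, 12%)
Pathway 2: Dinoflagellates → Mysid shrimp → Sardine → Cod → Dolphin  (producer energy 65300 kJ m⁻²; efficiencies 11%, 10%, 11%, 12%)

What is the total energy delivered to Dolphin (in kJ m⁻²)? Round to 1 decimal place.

658.8 kJ m⁻²

Pathway 1: 4392000 × 0.14 × 0.08 × 0.11 × 0.12 = 649.31328 kJ m⁻²
Pathway 2: 65300 × 0.11 × 0.1 × 0.11 × 0.12 = 9.48156 kJ m⁻²
Total at Dolphin: 649.31328 + 9.48156 = 658.79484 kJ m⁻²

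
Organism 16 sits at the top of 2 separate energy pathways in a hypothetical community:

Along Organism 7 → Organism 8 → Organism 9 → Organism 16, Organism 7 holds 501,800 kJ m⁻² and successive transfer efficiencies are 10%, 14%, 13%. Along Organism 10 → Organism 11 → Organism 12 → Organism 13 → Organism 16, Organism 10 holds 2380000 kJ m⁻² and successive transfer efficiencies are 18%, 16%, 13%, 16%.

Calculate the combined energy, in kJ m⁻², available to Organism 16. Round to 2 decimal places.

2338.99 kJ m⁻²

Via Organism 7: 501800 × 0.1 × 0.14 × 0.13 = 913.276 kJ m⁻²
Via Organism 10: 2380000 × 0.18 × 0.16 × 0.13 × 0.16 = 1425.7152 kJ m⁻²
Total at Organism 16: 913.276 + 1425.7152 = 2338.9912 kJ m⁻²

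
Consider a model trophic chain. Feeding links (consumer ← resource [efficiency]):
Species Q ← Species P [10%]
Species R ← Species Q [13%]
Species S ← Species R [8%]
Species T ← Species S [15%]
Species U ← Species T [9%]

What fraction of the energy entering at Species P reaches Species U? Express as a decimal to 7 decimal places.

0.0000140

Product of link efficiencies: 0.1 × 0.13 × 0.08 × 0.15 × 0.09 = 0.00001404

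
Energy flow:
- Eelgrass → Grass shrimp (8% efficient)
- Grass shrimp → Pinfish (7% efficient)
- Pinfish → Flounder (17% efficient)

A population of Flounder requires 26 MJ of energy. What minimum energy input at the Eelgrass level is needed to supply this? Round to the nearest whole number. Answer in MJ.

27311 MJ

Cumulative transfer efficiency: 0.08 × 0.07 × 0.17 = 0.000952
Eelgrass energy = 26 / 0.000952 = 27311 MJ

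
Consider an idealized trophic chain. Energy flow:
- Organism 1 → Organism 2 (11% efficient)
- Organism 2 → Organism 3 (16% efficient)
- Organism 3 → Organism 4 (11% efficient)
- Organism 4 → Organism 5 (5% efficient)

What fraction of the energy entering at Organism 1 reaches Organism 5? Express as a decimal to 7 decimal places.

0.0000968

Product of link efficiencies: 0.11 × 0.16 × 0.11 × 0.05 = 0.0000968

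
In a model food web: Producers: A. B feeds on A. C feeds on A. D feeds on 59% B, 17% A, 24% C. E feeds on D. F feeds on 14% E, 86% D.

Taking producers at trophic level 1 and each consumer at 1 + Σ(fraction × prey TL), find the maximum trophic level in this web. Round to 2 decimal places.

3.97

B: 1 + 1 = 2
C: 1 + 1 = 2
D: 1 + (0.59×2 + 0.17×1 + 0.24×2) = 2.83
E: 1 + 2.83 = 3.83
F: 1 + (0.14×3.83 + 0.86×2.83) = 3.97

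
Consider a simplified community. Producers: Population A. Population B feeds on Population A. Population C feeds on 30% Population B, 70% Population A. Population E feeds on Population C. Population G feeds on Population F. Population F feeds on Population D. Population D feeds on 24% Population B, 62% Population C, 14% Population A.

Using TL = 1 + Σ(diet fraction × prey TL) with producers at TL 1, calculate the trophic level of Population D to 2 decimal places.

3.05

Population B: 1 + 1 = 2
Population C: 1 + (0.3×2 + 0.7×1) = 2.3
Population D: 1 + (0.24×2 + 0.62×2.3 + 0.14×1) = 3.046
Population E: 1 + 2.3 = 3.3
Population F: 1 + 3.046 = 4.046
Population G: 1 + 4.046 = 5.046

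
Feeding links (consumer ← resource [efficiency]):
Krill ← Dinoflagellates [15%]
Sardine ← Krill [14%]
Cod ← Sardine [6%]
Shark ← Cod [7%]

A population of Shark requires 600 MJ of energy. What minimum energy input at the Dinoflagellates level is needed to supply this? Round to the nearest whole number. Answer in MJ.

Cumulative transfer efficiency: 0.15 × 0.14 × 0.06 × 0.07 = 0.0000882
Dinoflagellates energy = 600 / 0.0000882 = 6802721 MJ

6802721 MJ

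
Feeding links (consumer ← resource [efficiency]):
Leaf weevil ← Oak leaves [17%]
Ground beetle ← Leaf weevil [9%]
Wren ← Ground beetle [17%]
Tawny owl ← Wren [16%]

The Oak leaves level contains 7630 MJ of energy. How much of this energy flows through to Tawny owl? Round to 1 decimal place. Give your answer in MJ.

Leaf weevil: 7630 × 0.17 = 1297.1 MJ
Ground beetle: 1297.1 × 0.09 = 116.739 MJ
Wren: 116.739 × 0.17 = 19.84563 MJ
Tawny owl: 19.84563 × 0.16 = 3.1753008 MJ

3.2 MJ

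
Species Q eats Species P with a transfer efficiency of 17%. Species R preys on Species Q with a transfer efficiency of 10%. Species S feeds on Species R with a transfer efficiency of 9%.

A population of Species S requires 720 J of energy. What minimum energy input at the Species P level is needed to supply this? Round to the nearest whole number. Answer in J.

470588 J

Cumulative transfer efficiency: 0.17 × 0.1 × 0.09 = 0.00153
Species P energy = 720 / 0.00153 = 470588 J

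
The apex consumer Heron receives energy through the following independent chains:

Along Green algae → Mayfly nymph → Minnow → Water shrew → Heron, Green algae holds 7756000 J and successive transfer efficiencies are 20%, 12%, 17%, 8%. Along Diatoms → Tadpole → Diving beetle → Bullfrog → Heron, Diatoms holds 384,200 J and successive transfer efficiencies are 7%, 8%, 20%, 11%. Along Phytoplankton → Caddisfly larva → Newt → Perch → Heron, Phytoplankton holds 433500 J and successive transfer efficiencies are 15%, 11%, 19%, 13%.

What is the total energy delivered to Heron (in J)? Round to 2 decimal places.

Via Green algae: 7756000 × 0.2 × 0.12 × 0.17 × 0.08 = 2531.5584 J
Via Diatoms: 384200 × 0.07 × 0.08 × 0.2 × 0.11 = 47.33344 J
Via Phytoplankton: 433500 × 0.15 × 0.11 × 0.19 × 0.13 = 176.672925 J
Total at Heron: 2531.5584 + 47.33344 + 176.672925 = 2755.564765 J

2755.56 J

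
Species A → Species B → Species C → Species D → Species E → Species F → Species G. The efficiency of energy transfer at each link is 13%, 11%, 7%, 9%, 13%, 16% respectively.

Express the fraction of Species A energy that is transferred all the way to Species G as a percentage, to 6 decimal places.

0.000187%

Product of link efficiencies: 0.13 × 0.11 × 0.07 × 0.09 × 0.13 × 0.16 = 0.000001873872
As a percentage: 0.000001873872 × 100 = 0.000187%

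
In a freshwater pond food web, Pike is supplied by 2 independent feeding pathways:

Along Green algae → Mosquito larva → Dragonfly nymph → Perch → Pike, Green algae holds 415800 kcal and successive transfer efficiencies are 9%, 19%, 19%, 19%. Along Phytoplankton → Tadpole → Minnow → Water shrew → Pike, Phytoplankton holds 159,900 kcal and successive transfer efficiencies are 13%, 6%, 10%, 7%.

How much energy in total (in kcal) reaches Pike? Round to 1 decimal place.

Via Green algae: 415800 × 0.09 × 0.19 × 0.19 × 0.19 = 256.677498 kcal
Via Phytoplankton: 159900 × 0.13 × 0.06 × 0.1 × 0.07 = 8.73054 kcal
Total at Pike: 256.677498 + 8.73054 = 265.408038 kcal

265.4 kcal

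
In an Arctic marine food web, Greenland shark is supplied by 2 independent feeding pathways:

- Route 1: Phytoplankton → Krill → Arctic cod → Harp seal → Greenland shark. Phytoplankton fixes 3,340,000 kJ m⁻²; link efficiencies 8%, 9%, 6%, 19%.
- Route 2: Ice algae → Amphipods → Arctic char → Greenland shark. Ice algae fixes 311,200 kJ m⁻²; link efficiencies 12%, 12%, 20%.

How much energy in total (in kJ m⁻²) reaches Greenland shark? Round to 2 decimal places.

Route 1: 3340000 × 0.08 × 0.09 × 0.06 × 0.19 = 274.1472 kJ m⁻²
Route 2: 311200 × 0.12 × 0.12 × 0.2 = 896.256 kJ m⁻²
Total at Greenland shark: 274.1472 + 896.256 = 1170.4032 kJ m⁻²

1170.40 kJ m⁻²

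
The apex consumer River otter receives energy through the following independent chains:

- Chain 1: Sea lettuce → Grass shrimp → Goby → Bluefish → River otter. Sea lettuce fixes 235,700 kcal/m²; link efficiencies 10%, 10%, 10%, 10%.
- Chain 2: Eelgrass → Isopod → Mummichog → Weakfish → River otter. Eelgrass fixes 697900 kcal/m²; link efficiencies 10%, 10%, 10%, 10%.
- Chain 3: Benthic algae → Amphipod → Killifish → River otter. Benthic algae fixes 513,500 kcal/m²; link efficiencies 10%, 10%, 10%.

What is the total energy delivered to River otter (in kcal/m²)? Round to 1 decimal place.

Chain 1: 235700 × 0.1 × 0.1 × 0.1 × 0.1 = 23.57 kcal/m²
Chain 2: 697900 × 0.1 × 0.1 × 0.1 × 0.1 = 69.79 kcal/m²
Chain 3: 513500 × 0.1 × 0.1 × 0.1 = 513.5 kcal/m²
Total at River otter: 23.57 + 69.79 + 513.5 = 606.86 kcal/m²

606.9 kcal/m²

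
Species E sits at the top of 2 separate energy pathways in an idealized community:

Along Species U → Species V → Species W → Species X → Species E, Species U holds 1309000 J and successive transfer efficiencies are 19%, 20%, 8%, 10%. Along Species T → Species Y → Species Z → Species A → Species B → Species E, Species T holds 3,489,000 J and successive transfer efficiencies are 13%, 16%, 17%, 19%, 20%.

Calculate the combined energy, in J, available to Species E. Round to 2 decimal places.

866.75 J

Via Species U: 1309000 × 0.19 × 0.2 × 0.08 × 0.1 = 397.936 J
Via Species T: 3489000 × 0.13 × 0.16 × 0.17 × 0.19 × 0.2 = 468.809952 J
Total at Species E: 397.936 + 468.809952 = 866.745952 J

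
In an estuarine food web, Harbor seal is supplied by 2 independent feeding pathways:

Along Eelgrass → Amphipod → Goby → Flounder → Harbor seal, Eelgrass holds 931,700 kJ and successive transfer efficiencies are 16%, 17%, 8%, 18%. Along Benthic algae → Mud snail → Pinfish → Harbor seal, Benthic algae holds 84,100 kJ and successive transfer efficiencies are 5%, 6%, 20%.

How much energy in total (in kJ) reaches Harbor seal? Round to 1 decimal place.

415.4 kJ

Via Eelgrass: 931700 × 0.16 × 0.17 × 0.08 × 0.18 = 364.928256 kJ
Via Benthic algae: 84100 × 0.05 × 0.06 × 0.2 = 50.46 kJ
Total at Harbor seal: 364.928256 + 50.46 = 415.388256 kJ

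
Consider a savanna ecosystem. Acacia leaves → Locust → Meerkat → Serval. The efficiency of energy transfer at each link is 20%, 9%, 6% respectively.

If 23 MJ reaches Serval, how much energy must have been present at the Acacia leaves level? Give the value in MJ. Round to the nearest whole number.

Cumulative transfer efficiency: 0.2 × 0.09 × 0.06 = 0.00108
Acacia leaves energy = 23 / 0.00108 = 21296 MJ

21296 MJ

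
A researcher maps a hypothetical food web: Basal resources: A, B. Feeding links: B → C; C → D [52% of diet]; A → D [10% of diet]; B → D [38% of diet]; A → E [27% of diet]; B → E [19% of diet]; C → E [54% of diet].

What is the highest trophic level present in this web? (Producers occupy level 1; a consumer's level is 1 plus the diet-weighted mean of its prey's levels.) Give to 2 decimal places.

C: 1 + 1 = 2
D: 1 + (0.52×2 + 0.1×1 + 0.38×1) = 2.52
E: 1 + (0.27×1 + 0.19×1 + 0.54×2) = 2.54

2.54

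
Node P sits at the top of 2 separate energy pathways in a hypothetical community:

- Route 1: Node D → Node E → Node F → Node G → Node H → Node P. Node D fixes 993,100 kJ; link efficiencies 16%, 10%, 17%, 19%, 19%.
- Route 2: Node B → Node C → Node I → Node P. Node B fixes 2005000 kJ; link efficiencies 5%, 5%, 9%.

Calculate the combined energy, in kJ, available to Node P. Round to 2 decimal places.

548.64 kJ

Route 1: 993100 × 0.16 × 0.1 × 0.17 × 0.19 × 0.19 = 97.5144752 kJ
Route 2: 2005000 × 0.05 × 0.05 × 0.09 = 451.125 kJ
Total at Node P: 97.5144752 + 451.125 = 548.6394752 kJ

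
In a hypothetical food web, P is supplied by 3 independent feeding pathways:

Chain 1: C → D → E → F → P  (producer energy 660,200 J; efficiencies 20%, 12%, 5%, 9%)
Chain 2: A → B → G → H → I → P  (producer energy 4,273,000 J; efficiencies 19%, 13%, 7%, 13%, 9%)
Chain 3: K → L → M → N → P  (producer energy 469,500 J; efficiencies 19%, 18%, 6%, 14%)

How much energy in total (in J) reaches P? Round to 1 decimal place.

Chain 1: 660200 × 0.2 × 0.12 × 0.05 × 0.09 = 71.3016 J
Chain 2: 4273000 × 0.19 × 0.13 × 0.07 × 0.13 × 0.09 = 86.4397989 J
Chain 3: 469500 × 0.19 × 0.18 × 0.06 × 0.14 = 134.87796 J
Total at P: 71.3016 + 86.4397989 + 134.87796 = 292.6193589 J

292.6 J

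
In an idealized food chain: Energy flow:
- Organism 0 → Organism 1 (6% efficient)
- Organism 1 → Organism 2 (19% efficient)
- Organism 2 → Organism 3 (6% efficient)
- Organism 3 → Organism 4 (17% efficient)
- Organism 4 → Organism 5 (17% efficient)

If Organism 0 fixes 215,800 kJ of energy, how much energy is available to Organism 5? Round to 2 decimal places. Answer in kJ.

4.27 kJ

Organism 1: 215800 × 0.06 = 12948 kJ
Organism 2: 12948 × 0.19 = 2460.12 kJ
Organism 3: 2460.12 × 0.06 = 147.6072 kJ
Organism 4: 147.6072 × 0.17 = 25.093224 kJ
Organism 5: 25.093224 × 0.17 = 4.26584808 kJ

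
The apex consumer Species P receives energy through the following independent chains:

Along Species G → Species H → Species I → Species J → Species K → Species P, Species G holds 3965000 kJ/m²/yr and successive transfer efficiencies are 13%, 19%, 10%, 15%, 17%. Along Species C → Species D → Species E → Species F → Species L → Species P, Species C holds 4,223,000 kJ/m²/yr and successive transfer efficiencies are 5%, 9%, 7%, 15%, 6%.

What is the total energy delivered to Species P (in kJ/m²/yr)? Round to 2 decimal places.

261.71 kJ/m²/yr

Via Species G: 3965000 × 0.13 × 0.19 × 0.1 × 0.15 × 0.17 = 249.735525 kJ/m²/yr
Via Species C: 4223000 × 0.05 × 0.09 × 0.07 × 0.15 × 0.06 = 11.972205 kJ/m²/yr
Total at Species P: 249.735525 + 11.972205 = 261.70773 kJ/m²/yr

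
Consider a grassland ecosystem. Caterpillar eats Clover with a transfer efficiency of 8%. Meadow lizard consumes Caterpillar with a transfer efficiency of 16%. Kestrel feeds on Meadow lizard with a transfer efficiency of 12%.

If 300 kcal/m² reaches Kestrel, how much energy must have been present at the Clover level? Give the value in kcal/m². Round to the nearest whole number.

195313 kcal/m²

Cumulative transfer efficiency: 0.08 × 0.16 × 0.12 = 0.001536
Clover energy = 300 / 0.001536 = 195313 kcal/m²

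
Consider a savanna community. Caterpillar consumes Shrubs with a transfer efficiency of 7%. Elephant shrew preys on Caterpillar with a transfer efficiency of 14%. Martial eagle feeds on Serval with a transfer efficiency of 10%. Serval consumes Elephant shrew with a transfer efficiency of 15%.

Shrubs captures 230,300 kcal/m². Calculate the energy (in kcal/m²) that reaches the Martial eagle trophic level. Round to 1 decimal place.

Caterpillar: 230300 × 0.07 = 16121 kcal/m²
Elephant shrew: 16121 × 0.14 = 2256.94 kcal/m²
Serval: 2256.94 × 0.15 = 338.541 kcal/m²
Martial eagle: 338.541 × 0.1 = 33.8541 kcal/m²

33.9 kcal/m²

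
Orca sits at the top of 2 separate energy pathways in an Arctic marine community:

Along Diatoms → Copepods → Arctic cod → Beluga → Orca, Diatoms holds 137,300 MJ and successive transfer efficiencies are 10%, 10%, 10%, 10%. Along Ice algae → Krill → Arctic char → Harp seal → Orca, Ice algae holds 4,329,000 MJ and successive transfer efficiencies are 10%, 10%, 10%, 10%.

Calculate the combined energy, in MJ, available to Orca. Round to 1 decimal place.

Via Diatoms: 137300 × 0.1 × 0.1 × 0.1 × 0.1 = 13.73 MJ
Via Ice algae: 4329000 × 0.1 × 0.1 × 0.1 × 0.1 = 432.9 MJ
Total at Orca: 13.73 + 432.9 = 446.63 MJ

446.6 MJ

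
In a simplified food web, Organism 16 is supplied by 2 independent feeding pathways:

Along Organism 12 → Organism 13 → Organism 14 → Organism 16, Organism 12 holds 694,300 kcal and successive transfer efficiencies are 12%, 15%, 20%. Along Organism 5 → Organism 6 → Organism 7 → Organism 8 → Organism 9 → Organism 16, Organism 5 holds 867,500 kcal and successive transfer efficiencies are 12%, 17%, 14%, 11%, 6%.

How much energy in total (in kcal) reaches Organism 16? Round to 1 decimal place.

2515.8 kcal

Via Organism 12: 694300 × 0.12 × 0.15 × 0.2 = 2499.48 kcal
Via Organism 5: 867500 × 0.12 × 0.17 × 0.14 × 0.11 × 0.06 = 16.352028 kcal
Total at Organism 16: 2499.48 + 16.352028 = 2515.832028 kcal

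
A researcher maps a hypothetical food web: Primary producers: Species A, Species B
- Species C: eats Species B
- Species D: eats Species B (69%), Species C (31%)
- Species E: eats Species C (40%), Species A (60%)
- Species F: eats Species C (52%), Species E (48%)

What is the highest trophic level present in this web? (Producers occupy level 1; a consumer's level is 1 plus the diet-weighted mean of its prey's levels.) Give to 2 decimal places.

3.19

Species C: 1 + 1 = 2
Species D: 1 + (0.69×1 + 0.31×2) = 2.31
Species E: 1 + (0.4×2 + 0.6×1) = 2.4
Species F: 1 + (0.52×2 + 0.48×2.4) = 3.192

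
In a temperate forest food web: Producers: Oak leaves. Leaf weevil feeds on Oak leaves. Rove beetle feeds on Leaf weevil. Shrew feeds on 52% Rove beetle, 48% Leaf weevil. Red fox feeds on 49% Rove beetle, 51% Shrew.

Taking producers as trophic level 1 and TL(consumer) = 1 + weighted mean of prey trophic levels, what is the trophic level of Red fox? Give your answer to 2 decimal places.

4.27

Leaf weevil: 1 + 1 = 2
Rove beetle: 1 + 2 = 3
Shrew: 1 + (0.52×3 + 0.48×2) = 3.52
Red fox: 1 + (0.49×3 + 0.51×3.52) = 4.2652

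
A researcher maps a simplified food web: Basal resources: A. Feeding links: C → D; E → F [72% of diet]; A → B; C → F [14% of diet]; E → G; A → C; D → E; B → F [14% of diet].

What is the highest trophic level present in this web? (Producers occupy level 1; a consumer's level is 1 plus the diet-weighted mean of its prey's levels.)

B: 1 + 1 = 2
C: 1 + 1 = 2
D: 1 + 2 = 3
E: 1 + 3 = 4
F: 1 + (0.14×2 + 0.72×4 + 0.14×2) = 4.44
G: 1 + 4 = 5

5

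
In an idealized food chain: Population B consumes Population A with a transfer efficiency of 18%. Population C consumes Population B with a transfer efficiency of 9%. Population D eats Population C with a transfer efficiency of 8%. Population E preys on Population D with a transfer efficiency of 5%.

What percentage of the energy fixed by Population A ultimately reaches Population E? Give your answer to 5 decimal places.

Product of link efficiencies: 0.18 × 0.09 × 0.08 × 0.05 = 0.0000648
As a percentage: 0.0000648 × 100 = 0.00648%

0.00648%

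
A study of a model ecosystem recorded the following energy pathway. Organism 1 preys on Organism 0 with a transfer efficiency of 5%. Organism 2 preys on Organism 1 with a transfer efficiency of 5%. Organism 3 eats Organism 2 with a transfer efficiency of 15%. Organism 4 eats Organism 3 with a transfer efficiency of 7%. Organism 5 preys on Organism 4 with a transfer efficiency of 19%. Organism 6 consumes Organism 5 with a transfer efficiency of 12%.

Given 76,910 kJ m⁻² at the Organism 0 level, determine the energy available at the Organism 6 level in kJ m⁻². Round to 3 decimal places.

Organism 1: 76910 × 0.05 = 3845.5 kJ m⁻²
Organism 2: 3845.5 × 0.05 = 192.275 kJ m⁻²
Organism 3: 192.275 × 0.15 = 28.84125 kJ m⁻²
Organism 4: 28.84125 × 0.07 = 2.0188875 kJ m⁻²
Organism 5: 2.0188875 × 0.19 = 0.383588625 kJ m⁻²
Organism 6: 0.383588625 × 0.12 = 0.046030635 kJ m⁻²

0.046 kJ m⁻²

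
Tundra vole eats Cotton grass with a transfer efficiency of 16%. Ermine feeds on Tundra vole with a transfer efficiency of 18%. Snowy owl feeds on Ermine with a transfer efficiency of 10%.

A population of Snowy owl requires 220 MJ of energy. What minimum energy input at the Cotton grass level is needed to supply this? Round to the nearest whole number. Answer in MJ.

Cumulative transfer efficiency: 0.16 × 0.18 × 0.1 = 0.00288
Cotton grass energy = 220 / 0.00288 = 76389 MJ

76389 MJ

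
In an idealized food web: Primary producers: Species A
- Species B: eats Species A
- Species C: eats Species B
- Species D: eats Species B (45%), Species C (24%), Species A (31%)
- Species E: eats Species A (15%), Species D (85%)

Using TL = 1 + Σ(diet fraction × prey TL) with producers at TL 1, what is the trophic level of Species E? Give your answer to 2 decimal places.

3.64

Species B: 1 + 1 = 2
Species C: 1 + 2 = 3
Species D: 1 + (0.45×2 + 0.24×3 + 0.31×1) = 2.93
Species E: 1 + (0.15×1 + 0.85×2.93) = 3.6405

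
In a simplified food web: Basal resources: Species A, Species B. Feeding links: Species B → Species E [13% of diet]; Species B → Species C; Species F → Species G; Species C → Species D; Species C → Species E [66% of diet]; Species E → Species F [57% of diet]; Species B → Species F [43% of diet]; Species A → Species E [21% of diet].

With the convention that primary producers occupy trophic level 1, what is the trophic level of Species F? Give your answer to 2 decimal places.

2.95

Species C: 1 + 1 = 2
Species D: 1 + 2 = 3
Species E: 1 + (0.13×1 + 0.21×1 + 0.66×2) = 2.66
Species F: 1 + (0.43×1 + 0.57×2.66) = 2.9462
Species G: 1 + 2.9462 = 3.9462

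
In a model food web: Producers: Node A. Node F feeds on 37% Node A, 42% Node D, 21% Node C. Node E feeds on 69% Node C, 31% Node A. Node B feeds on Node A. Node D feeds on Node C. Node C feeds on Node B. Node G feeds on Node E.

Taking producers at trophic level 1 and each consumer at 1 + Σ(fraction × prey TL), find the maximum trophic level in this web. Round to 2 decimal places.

4.38

Node B: 1 + 1 = 2
Node C: 1 + 2 = 3
Node D: 1 + 3 = 4
Node E: 1 + (0.69×3 + 0.31×1) = 3.38
Node F: 1 + (0.37×1 + 0.42×4 + 0.21×3) = 3.68
Node G: 1 + 3.38 = 4.38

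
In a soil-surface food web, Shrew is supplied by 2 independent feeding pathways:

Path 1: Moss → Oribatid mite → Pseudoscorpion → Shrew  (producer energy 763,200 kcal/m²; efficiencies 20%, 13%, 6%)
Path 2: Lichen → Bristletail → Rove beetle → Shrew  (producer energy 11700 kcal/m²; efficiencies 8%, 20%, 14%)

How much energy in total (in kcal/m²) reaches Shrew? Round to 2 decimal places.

Path 1: 763200 × 0.2 × 0.13 × 0.06 = 1190.592 kcal/m²
Path 2: 11700 × 0.08 × 0.2 × 0.14 = 26.208 kcal/m²
Total at Shrew: 1190.592 + 26.208 = 1216.8 kcal/m²

1216.80 kcal/m²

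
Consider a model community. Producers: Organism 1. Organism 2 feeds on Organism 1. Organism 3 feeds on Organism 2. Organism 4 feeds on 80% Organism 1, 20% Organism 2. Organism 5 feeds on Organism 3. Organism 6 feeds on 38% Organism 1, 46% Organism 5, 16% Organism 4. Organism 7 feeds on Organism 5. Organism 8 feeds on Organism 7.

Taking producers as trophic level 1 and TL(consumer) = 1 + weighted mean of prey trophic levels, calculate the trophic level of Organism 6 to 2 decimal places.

Organism 2: 1 + 1 = 2
Organism 3: 1 + 2 = 3
Organism 4: 1 + (0.8×1 + 0.2×2) = 2.2
Organism 5: 1 + 3 = 4
Organism 6: 1 + (0.38×1 + 0.46×4 + 0.16×2.2) = 3.572
Organism 7: 1 + 4 = 5
Organism 8: 1 + 5 = 6

3.57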